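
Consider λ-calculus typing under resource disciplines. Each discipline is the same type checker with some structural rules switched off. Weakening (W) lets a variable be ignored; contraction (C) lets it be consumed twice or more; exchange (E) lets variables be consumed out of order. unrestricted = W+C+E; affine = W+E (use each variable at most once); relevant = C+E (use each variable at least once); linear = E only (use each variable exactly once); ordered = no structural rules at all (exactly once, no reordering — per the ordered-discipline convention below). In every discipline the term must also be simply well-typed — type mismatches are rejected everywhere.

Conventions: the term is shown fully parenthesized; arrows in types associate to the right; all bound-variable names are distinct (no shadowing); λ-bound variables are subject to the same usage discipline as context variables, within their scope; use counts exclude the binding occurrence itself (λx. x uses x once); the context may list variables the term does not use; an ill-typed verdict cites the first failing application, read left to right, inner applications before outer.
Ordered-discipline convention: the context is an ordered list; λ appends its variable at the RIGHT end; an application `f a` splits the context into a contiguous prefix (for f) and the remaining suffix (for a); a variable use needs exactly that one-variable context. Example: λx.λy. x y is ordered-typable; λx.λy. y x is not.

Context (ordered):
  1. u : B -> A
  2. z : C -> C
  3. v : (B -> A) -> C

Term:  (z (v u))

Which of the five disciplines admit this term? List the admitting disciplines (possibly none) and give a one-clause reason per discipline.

accepted by: linear, affine, relevant, unrestricted
counts: u=1; z=1; v=1
uses in reading order: z, v, u
typing: well-typed — term : C
ordered: ✗, needs exchange: uses follow z, v, u
linear: ✓, exactly-once usage across u, z, v
affine: ✓, no duplicate uses among u, z, v
relevant: ✓, at least one use each (u, z, v)
unrestricted: ✓, well-typed at C; no restrictions here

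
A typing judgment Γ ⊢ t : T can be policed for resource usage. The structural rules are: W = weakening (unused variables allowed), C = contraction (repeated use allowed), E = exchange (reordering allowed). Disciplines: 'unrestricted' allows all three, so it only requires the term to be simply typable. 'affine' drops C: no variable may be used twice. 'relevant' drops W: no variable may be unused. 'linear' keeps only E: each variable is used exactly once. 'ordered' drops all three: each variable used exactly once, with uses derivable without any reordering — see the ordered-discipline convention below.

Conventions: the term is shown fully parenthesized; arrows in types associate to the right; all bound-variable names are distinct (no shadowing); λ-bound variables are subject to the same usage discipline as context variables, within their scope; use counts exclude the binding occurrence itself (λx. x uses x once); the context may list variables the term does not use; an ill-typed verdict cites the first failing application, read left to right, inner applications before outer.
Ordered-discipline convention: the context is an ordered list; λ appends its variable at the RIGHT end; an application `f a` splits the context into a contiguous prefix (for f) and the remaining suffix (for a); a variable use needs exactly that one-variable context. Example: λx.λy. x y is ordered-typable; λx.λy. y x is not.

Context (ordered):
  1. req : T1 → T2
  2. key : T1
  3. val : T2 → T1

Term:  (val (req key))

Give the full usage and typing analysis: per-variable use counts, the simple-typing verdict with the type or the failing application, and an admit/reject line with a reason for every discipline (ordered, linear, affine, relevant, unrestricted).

usage: req: 1; key: 1; val: 1
use order (left to right): val, req, key
typing: well-typed — term : T1
ordered: ✗, use order val, req, key needs exchange
linear: ✓, each of req, key, val used exactly once
affine: ✓, at most one use each (req, key, val)
relevant: ✓, none of req, key, val goes unused
unrestricted: ✓, type-checks (T1) and nothing is barred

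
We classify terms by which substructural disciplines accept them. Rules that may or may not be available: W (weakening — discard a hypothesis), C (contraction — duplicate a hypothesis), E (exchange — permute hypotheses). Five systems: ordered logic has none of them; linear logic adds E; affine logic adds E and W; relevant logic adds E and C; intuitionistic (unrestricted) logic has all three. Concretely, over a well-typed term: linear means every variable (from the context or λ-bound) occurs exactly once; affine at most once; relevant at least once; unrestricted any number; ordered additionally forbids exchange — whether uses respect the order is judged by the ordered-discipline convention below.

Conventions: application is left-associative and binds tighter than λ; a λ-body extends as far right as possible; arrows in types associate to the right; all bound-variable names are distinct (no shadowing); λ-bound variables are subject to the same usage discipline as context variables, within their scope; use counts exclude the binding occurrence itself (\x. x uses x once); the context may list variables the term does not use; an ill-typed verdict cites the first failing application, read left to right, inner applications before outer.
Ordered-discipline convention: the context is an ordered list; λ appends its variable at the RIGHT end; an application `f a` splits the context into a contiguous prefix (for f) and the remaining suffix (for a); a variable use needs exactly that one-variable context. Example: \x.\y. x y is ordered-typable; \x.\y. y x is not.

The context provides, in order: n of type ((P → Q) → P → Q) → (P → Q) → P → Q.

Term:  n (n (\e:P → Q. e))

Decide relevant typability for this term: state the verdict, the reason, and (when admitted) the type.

yes — at least one use each (n, e); term : (P → Q) → P → Q
variable uses: n ×2, e (λ-bound) ×1
order of uses: n, n, e
typing: well-typed at (P → Q) → P → Q
across the five disciplines: ordered ✗ | linear ✗ | affine ✗ | relevant ✓ | unrestricted ✓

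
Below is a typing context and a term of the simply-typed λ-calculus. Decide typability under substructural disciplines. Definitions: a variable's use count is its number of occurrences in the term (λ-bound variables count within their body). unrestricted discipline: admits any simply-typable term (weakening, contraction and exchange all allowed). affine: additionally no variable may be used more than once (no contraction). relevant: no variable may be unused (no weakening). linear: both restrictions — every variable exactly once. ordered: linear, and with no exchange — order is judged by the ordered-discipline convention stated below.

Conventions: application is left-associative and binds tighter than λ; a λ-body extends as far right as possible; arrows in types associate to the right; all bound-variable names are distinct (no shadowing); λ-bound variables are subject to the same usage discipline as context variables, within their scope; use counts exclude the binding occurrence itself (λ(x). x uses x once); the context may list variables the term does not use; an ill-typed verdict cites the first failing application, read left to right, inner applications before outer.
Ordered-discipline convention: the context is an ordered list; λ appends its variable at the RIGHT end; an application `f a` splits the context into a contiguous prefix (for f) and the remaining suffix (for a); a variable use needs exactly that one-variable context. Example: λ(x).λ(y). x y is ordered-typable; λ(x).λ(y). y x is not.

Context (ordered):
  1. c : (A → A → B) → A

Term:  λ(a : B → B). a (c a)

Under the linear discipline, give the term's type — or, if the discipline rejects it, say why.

not well-typed under linear — a type mismatch blocks all five
counts: c ×1, a (bound) ×2
use order (left to right): a, c, a
typing: ill-typed: an argument B → B mismatches the expected A → A → B
all disciplines: ordered ✗; linear ✗; affine ✗; relevant ✗; unrestricted ✗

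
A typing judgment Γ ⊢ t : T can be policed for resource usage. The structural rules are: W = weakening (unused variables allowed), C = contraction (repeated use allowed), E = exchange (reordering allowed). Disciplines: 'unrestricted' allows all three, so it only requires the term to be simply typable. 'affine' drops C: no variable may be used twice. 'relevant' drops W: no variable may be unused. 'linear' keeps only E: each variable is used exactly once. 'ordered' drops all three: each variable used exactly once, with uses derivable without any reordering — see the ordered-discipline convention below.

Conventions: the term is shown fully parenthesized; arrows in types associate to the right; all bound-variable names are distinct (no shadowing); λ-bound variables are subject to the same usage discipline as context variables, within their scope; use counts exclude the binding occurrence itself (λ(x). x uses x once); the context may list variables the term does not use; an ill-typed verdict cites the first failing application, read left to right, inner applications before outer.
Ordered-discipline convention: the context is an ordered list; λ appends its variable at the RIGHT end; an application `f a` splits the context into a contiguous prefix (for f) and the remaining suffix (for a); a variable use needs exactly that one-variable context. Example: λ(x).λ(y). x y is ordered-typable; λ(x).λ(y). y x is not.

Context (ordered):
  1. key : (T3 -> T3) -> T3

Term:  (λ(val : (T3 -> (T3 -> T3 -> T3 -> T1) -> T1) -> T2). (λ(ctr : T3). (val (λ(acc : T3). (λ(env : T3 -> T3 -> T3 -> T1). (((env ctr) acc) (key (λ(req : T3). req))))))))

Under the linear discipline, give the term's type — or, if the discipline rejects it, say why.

term : ((T3 -> (T3 -> T3 -> T3 -> T1) -> T1) -> T2) -> T3 -> T2
variable uses: key ×1, val (bound) ×1, ctr (bound) ×1, acc (bound) ×1, env (bound) ×1, req (bound) ×1
uses in reading order: val, env, ctr, acc, key, req
typing: well-typed — term : ((T3 -> (T3 -> T3 -> T3 -> T1) -> T1) -> T2) -> T3 -> T2
summary: ordered ✗ | linear ✓ | affine ✓ | relevant ✓ | unrestricted ✓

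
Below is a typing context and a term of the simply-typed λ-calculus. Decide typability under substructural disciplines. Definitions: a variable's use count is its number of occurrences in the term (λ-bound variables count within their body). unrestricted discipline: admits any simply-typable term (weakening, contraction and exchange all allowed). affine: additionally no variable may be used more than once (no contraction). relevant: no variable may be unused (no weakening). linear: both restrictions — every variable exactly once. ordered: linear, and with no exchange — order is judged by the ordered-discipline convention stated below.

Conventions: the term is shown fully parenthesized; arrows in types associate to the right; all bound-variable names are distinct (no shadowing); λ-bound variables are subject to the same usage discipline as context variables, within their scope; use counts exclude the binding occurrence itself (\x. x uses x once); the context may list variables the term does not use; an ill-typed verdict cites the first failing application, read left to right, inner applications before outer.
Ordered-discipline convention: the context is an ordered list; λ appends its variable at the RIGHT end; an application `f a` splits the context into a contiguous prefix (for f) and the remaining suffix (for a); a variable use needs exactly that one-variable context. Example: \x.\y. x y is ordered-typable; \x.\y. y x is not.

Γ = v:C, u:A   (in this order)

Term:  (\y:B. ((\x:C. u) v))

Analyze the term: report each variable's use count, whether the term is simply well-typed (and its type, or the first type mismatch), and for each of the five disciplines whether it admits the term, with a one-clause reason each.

usage: v: 1×; u: 1×; y [bound]: 0×; x [bound]: 0×
left-to-right use order: u, v
typing: ✓ — B → A
ordered: ✗, y, x left unused
linear: ✗, y, x left unused
affine: ✓, none of v, u, y, x used more than once
relevant: ✗, y, x left unused
unrestricted: ✓, type-checks (B → A) and nothing is barred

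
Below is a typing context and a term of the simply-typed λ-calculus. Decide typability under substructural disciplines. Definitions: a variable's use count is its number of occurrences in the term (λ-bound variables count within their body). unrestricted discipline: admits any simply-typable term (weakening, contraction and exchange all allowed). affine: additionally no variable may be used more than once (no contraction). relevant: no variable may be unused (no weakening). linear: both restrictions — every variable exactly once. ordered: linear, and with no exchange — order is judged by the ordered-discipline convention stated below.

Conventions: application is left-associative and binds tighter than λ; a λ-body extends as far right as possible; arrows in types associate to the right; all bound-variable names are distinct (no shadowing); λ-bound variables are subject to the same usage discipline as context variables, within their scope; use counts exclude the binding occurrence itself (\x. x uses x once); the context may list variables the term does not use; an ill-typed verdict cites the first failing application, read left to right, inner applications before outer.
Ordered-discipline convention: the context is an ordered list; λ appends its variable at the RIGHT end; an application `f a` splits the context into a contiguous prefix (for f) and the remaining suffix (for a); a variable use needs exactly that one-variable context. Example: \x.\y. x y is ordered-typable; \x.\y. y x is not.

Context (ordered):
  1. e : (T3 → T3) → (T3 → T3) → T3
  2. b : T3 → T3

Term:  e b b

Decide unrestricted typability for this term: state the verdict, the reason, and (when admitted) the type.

yes — type-checks (T3) and nothing is barred; term : T3
variable uses: e: 1×; b: 2×
left-to-right use order: e, b, b
typing: the term checks, with type T3
summary: ordered ✗, linear ✗, affine ✗, relevant ✓, unrestricted ✓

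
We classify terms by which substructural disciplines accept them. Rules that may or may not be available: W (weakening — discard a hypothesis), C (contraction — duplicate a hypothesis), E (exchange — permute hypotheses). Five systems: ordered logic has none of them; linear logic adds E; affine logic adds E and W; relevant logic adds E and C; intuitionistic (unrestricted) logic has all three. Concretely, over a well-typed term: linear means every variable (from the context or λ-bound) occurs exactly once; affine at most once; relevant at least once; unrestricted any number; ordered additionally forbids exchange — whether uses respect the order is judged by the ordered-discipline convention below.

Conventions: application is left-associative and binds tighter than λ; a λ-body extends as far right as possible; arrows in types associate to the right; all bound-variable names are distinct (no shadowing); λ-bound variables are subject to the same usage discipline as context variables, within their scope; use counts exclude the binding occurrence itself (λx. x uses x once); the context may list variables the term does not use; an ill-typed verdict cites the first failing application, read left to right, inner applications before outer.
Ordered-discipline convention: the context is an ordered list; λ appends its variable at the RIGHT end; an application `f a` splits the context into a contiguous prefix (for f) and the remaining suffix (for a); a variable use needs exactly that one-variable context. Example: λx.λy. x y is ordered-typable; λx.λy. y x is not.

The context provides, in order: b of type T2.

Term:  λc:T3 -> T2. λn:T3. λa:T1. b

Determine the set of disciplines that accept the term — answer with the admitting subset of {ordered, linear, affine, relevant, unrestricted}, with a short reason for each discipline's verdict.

admitted in: affine, unrestricted
variable uses: b=1, c (λ-bound)=0, n (λ-bound)=0, a (λ-bound)=0
uses in reading order: b
typing: well-typed at (T3 -> T2) -> T3 -> T1 -> T2
ordered: ✗ — c, n, a never used (weakening)
linear: ✗ — c, n, a never used (weakening)
affine: ✓ — b, c, n, a: no repeats, contraction unneeded
relevant: ✗ — c, n, a never used (weakening)
unrestricted: ✓ — typability at (T3 -> T2) -> T3 -> T1 -> T2 is all that's needed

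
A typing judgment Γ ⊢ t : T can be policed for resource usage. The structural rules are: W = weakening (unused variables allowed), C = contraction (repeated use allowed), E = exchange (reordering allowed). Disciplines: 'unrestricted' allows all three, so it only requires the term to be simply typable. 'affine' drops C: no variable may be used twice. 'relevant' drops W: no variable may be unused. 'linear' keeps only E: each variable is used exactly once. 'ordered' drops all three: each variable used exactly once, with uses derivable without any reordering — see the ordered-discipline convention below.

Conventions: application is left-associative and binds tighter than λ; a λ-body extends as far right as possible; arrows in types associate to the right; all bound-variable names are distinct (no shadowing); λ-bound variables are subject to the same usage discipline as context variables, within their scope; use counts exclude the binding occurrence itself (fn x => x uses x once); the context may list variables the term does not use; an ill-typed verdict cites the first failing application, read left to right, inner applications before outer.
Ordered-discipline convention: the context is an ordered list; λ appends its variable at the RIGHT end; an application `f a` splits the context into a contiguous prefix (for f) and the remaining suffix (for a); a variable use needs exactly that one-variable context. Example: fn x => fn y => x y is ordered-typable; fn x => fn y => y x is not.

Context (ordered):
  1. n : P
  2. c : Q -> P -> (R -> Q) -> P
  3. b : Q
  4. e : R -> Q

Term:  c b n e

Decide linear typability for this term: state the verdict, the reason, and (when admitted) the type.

yes — n, c, b, e: one use apiece; term : P
use counts: n=1; c=1; b=1; e=1
use order (left to right): c, b, n, e
typing: ✓ — P
all disciplines: ordered ✗ | linear ✓ | affine ✓ | relevant ✓ | unrestricted ✓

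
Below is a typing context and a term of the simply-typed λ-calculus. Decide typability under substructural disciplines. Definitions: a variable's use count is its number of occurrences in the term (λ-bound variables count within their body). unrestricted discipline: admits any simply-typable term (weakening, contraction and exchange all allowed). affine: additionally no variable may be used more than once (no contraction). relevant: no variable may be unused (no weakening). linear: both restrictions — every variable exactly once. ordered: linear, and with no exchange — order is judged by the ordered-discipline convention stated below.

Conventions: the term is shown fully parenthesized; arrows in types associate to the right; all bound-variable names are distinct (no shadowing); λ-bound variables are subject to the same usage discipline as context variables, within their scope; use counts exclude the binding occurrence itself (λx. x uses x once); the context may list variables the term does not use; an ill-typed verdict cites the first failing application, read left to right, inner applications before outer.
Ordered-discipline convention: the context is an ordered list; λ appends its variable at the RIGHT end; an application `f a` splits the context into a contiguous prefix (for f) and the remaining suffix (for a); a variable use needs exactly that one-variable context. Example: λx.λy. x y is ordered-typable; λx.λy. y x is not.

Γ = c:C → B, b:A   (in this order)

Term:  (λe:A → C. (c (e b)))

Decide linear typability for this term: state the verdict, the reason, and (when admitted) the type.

yes — each of c, b, e used exactly once; term : (A → C) → B
usage: c=1, b=1, e (bound)=1
use order (left to right): c, e, b
typing: well-typed at (A → C) → B
across the five disciplines: ordered ✗, linear ✓, affine ✓, relevant ✓, unrestricted ✓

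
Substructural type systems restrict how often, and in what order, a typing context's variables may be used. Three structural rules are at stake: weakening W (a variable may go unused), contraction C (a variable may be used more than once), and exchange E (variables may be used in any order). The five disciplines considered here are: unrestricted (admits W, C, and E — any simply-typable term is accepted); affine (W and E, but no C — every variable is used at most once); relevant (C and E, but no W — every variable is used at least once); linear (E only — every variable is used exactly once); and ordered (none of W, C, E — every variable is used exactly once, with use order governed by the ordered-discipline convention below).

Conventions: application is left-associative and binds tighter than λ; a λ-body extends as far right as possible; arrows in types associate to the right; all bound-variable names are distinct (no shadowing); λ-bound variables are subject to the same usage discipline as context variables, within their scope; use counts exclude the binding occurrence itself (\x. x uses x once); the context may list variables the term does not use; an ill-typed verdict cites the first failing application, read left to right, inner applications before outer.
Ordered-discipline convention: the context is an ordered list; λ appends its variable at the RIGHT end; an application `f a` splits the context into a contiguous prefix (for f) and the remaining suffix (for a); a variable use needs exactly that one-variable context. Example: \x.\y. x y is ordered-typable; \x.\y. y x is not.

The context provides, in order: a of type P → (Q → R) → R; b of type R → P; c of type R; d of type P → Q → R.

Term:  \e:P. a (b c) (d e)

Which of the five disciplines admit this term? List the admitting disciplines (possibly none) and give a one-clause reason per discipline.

accepted by: ordered, linear, affine, relevant, unrestricted
usage: a: 1×, b: 1×, c: 1×, d: 1×, e (λ-bound): 1×
uses in reading order: a, b, c, d, e
typing: well-typed — term : P → R
ordered: ✓ — a, b, c, d, e: once each, no exchange needed
linear: ✓ — exactly-once usage across a, b, c, d, e
affine: ✓ — no duplicate uses among a, b, c, d, e
relevant: ✓ — a, b, c, d, e: all used, weakening unneeded
unrestricted: ✓ — typability at P → R is all that's needed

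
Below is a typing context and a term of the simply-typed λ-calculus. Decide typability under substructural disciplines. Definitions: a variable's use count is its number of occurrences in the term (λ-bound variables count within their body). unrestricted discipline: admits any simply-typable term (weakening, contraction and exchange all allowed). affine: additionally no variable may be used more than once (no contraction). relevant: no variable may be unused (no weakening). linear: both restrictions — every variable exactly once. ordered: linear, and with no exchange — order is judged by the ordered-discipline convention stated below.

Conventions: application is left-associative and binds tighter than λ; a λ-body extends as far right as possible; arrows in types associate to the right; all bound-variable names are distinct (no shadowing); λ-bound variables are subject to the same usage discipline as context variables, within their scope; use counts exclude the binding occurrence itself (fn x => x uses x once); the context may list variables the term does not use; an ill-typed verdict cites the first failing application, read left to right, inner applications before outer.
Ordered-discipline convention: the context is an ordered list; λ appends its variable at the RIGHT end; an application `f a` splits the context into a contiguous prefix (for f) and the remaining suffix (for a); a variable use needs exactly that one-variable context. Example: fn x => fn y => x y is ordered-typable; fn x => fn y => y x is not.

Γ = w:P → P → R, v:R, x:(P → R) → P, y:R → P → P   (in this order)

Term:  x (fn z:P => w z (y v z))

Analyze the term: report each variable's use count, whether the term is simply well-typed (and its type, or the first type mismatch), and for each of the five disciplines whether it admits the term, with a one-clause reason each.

variable uses: w=1, v=1, x=1, y=1, z (λ-bound)=2
left-to-right use order: x, w, z, y, v, z
typing: the term checks, with type P
ordered ✗ (repeated use of z ×2)
linear ✗ (repeated use of z ×2)
affine ✗ (repeated use of z ×2)
relevant ✓ (none of w, v, x, y, z goes unused)
unrestricted ✓ (typability at P is all that's needed)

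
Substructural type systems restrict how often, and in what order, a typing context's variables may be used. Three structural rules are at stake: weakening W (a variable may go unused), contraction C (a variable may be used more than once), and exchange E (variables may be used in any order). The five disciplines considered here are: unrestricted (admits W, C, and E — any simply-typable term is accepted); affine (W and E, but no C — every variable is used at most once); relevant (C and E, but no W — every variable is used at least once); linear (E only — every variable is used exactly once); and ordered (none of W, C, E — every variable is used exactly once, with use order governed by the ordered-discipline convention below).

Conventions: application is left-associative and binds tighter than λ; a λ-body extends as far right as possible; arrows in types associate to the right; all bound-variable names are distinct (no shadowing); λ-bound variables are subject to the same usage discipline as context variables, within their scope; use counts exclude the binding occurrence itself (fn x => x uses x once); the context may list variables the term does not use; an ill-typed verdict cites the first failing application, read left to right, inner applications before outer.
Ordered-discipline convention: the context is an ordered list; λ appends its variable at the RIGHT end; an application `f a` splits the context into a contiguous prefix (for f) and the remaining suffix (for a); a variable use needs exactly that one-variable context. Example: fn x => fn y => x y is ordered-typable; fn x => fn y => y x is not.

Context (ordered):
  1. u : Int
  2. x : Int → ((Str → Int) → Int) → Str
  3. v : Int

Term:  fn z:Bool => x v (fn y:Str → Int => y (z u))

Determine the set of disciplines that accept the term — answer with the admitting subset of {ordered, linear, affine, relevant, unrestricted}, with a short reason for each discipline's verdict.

admitted by: none
usage: u: 1×; x: 1×; v: 1×; z (bound): 1×; y (bound): 1×
use order (left to right): x, v, y, z, u
typing: ill-typed: non-function type Bool applied to an argument
ordered: ✗, not simply typable
linear: ✗, fails simple typing
affine: ✗, a type mismatch blocks all five
relevant: ✗, the type mismatch rejects it
unrestricted: ✗, not simply typable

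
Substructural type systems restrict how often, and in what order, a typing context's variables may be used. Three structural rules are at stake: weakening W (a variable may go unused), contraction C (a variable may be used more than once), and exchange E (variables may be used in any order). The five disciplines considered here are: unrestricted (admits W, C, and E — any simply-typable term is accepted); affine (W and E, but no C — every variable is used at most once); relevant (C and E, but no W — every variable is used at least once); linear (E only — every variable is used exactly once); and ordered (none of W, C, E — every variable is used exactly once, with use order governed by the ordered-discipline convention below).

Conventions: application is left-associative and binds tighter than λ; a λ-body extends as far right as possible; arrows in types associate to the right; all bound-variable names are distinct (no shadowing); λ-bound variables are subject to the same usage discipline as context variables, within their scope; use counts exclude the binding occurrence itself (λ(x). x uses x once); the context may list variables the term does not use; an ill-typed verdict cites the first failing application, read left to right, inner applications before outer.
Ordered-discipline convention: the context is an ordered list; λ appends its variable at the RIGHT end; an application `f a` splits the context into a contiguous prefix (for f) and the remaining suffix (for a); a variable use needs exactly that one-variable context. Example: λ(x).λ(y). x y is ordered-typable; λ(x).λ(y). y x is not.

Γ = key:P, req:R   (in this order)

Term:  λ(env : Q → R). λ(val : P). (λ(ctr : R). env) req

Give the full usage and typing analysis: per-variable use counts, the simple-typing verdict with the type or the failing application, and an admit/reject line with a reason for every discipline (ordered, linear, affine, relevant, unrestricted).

use counts: key=0; req=1; env (λ-bound)=1; val (λ-bound)=0; ctr (λ-bound)=0
use order (left to right): env, req
typing: well-typed at (Q → R) → P → Q → R
ordered: ✗, key, val, ctr never used (weakening)
linear: ✗, key, val, ctr never used (weakening)
affine: ✓, none of key, req, env, val, ctr used more than once
relevant: ✗, key, val, ctr never used (weakening)
unrestricted: ✓, well-typed at (Q → R) → P → Q → R; no restrictions here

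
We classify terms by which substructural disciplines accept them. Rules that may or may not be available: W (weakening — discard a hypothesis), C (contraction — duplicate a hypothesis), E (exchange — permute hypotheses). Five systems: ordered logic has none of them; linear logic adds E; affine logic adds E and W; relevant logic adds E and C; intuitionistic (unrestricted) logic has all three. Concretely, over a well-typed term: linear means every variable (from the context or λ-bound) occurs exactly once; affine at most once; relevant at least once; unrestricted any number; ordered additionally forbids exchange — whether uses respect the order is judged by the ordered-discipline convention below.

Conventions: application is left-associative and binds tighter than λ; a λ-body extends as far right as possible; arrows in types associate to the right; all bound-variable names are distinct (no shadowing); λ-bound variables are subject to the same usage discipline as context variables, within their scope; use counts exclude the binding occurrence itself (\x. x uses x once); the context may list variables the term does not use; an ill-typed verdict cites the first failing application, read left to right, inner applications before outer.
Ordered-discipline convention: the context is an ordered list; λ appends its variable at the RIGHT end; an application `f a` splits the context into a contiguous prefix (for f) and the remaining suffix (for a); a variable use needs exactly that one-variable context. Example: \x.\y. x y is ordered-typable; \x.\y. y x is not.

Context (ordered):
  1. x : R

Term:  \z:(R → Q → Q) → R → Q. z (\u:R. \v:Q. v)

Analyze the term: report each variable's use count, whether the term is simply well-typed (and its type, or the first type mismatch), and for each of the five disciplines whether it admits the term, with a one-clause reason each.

counts: x=0, z (λ-bound)=1, u (λ-bound)=0, v (λ-bound)=1
order of uses: z, v
typing: the term checks, with type ((R → Q → Q) → R → Q) → R → Q
ordered: ✗, x, u left unused
linear: ✗, x, u left unused
affine: ✓, none of x, z, u, v used more than once
relevant: ✗, x, u left unused
unrestricted: ✓, simply typable at ((R → Q → Q) → R → Q) → R → Q; W, C, E all held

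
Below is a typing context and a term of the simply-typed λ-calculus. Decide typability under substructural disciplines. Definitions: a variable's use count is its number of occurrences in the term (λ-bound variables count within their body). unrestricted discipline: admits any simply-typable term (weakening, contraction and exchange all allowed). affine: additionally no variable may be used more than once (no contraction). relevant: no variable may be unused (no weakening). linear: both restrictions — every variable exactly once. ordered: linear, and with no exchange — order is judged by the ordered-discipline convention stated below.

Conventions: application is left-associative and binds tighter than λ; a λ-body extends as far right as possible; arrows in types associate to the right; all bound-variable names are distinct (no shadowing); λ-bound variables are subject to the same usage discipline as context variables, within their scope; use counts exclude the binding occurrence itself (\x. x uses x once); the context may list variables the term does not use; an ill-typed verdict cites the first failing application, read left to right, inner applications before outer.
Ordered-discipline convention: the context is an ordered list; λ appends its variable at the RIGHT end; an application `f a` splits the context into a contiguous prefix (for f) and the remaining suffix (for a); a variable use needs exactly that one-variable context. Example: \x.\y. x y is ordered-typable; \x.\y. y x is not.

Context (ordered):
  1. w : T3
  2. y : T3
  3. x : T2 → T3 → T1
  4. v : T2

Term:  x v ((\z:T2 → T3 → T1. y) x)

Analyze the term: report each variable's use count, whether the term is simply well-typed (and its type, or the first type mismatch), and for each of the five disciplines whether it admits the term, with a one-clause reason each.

usage: w ×0; y ×1; x ×2; v ×1; z [bound] ×0
order of uses: x, v, y, x
typing: ✓ — T1
ordered ✗ (uses contraction: x ×2; w, z left unused)
linear ✗ (uses contraction: x ×2; w, z left unused)
affine ✗ (uses contraction: x ×2)
relevant ✗ (w, z left unused)
unrestricted ✓ (well-typed at T1; no restrictions here)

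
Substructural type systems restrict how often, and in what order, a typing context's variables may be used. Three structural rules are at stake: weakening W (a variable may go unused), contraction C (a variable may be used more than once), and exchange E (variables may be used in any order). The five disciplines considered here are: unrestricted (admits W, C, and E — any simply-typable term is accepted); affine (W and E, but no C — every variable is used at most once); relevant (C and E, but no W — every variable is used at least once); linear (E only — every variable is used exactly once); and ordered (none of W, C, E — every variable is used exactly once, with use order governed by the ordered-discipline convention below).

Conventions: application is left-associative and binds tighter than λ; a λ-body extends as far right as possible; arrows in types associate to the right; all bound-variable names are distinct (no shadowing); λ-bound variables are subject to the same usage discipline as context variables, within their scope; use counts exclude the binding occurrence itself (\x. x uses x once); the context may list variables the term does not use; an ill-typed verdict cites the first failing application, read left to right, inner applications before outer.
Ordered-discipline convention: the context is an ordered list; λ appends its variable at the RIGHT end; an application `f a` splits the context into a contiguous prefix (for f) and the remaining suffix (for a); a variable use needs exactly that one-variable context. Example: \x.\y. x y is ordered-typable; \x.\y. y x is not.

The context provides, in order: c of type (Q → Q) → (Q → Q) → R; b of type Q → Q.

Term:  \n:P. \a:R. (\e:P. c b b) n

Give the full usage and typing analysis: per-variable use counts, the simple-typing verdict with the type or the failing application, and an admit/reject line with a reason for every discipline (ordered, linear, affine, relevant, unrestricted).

variable uses: c ×1; b ×2; n [bound] ×1; a [bound] ×0; e [bound] ×0
left-to-right use order: c, b, b, n
typing: well-typed — term : P → R → R
ordered ✗ (uses contraction: b ×2; a, e never used (weakening))
linear ✗ (uses contraction: b ×2; a, e never used (weakening))
affine ✗ (uses contraction: b ×2)
relevant ✗ (a, e never used (weakening))
unrestricted ✓ (simply typable at P → R → R; W, C, E all held)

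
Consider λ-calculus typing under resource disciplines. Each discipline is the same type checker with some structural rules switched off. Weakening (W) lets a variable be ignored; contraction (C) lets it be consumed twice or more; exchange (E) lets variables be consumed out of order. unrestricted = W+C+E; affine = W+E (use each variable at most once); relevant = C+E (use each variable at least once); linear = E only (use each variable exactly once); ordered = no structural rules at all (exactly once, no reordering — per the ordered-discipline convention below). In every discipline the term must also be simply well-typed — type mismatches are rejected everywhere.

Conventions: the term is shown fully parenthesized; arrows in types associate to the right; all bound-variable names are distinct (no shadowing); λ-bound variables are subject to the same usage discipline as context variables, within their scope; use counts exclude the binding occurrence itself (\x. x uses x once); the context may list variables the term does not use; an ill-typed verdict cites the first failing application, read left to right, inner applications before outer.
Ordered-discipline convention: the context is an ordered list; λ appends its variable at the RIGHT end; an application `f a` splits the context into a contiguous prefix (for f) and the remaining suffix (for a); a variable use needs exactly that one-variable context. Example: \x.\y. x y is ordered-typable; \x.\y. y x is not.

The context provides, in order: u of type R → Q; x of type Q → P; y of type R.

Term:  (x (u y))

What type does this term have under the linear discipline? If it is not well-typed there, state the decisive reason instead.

term : P
variable uses: u=1, x=1, y=1
uses in reading order: x, u, y
typing: ✓ — P
across the five disciplines: ordered ✗; linear ✓; affine ✓; relevant ✓; unrestricted ✓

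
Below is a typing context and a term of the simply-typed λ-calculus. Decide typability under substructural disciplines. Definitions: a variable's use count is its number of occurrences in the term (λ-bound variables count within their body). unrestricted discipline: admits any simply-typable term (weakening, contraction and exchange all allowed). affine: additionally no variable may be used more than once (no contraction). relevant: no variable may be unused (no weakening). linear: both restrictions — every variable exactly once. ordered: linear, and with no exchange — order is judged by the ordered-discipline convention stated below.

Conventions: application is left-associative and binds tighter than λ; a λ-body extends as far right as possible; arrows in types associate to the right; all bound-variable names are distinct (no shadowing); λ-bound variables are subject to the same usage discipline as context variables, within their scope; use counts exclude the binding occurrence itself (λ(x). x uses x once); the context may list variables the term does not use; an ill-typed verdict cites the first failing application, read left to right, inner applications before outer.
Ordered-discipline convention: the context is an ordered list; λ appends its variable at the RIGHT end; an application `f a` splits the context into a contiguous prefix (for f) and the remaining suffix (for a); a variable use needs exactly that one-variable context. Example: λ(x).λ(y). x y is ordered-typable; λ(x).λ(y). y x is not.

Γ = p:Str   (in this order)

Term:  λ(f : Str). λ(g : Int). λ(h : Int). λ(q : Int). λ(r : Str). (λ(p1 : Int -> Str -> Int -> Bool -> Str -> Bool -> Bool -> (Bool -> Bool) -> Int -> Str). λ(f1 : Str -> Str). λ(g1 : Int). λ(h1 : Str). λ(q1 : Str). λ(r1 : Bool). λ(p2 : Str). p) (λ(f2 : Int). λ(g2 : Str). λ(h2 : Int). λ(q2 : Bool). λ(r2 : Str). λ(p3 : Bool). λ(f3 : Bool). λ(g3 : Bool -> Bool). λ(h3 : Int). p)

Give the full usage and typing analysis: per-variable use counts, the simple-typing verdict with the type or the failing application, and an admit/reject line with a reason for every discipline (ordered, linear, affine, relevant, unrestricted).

counts: p ×2, f (bound) ×0, g (bound) ×0, h (bound) ×0, q (bound) ×0, r (bound) ×0, p1 (bound) ×0, f1 (bound) ×0, g1 (bound) ×0, h1 (bound) ×0, q1 (bound) ×0, r1 (bound) ×0, p2 (bound) ×0, f2 (bound) ×0, g2 (bound) ×0, h2 (bound) ×0, q2 (bound) ×0, r2 (bound) ×0, p3 (bound) ×0, f3 (bound) ×0, g3 (bound) ×0, h3 (bound) ×0
use order (left to right): p, p
typing: ✓ — Str -> Int -> Int -> Int -> Str -> (Str -> Str) -> Int -> Str -> Str -> Bool -> Str -> Str
ordered: ✗, needs contraction — p ×2; needs weakening: f, g, h, q, r, p1, f1, g1, h1, q1, r1, p2, f2, g2, h2, q2, r2, p3, f3, g3, h3 unused
linear: ✗, needs contraction — p ×2; needs weakening: f, g, h, q, r, p1, f1, g1, h1, q1, r1, p2, f2, g2, h2, q2, r2, p3, f3, g3, h3 unused
affine: ✗, needs contraction — p ×2
relevant: ✗, needs weakening: f, g, h, q, r, p1, f1, g1, h1, q1, r1, p2, f2, g2, h2, q2, r2, p3, f3, g3, h3 unused
unrestricted: ✓, type-checks (Str -> Int -> Int -> Int -> Str -> (Str -> Str) -> Int -> Str -> Str -> Bool -> Str -> Str) and nothing is barred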